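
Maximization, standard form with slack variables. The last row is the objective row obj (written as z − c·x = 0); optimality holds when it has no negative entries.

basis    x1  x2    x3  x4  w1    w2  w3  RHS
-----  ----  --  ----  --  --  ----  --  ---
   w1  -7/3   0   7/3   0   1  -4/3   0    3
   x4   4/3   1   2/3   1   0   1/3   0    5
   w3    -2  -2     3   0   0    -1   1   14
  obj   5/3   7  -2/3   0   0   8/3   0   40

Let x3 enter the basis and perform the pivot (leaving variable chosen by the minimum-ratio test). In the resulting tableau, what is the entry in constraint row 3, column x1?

1

Ratio test on column x3 — row 1: 3/(7/3) = 9/7; row 2: 5/(2/3) = 15/2; row 3: 14/3 = 14/3. Minimum is 9/7 at row 1 (w1 leaves); pivot element 7/3.
Divide row 1 by 7/3; eliminate column x3 from the other rows.
Row 3 update in column x1: -2 − 3·(-1) = 1.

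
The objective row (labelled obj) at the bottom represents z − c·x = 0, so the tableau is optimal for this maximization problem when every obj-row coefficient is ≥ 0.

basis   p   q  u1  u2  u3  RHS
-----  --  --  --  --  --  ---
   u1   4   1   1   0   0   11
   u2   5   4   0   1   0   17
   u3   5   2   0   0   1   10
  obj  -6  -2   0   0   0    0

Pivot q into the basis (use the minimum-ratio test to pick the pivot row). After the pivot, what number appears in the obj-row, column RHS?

17/2

Ratio test on column q — row 1: 11/1 = 11; row 2: 17/4 = 17/4; row 3: 10/2 = 5. Minimum is 17/4 at row 2 (u2 leaves); pivot element 4.
Divide row 2 by 4; eliminate column q from the other rows.
obj-row update in column RHS: 0 − (-2)·(17/4) = 17/2.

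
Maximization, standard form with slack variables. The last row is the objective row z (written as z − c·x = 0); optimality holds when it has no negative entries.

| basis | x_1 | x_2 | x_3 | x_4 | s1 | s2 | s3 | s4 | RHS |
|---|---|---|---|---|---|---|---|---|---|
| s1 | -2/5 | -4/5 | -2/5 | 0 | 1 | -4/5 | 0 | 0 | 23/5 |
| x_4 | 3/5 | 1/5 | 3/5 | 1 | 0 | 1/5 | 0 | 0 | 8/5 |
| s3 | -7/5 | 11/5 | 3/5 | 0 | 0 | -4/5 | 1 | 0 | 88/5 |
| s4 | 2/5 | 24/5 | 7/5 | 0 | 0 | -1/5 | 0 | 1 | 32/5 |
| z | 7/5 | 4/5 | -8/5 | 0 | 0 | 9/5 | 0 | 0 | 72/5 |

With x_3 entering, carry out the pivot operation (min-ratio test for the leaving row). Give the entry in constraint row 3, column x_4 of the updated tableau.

Ratio test on column x_3 — row 1: entry -2/5 ≤ 0; row 2: (8/5)/(3/5) = 8/3; row 3: (88/5)/(3/5) = 88/3; row 4: (32/5)/(7/5) = 32/7. Minimum is 8/3 at row 2 (x_4 leaves); pivot element 3/5.
Divide row 2 by 3/5; eliminate column x_3 from the other rows.
Row 3 update in column x_4: 0 − (3/5)·(5/3) = -1.

-1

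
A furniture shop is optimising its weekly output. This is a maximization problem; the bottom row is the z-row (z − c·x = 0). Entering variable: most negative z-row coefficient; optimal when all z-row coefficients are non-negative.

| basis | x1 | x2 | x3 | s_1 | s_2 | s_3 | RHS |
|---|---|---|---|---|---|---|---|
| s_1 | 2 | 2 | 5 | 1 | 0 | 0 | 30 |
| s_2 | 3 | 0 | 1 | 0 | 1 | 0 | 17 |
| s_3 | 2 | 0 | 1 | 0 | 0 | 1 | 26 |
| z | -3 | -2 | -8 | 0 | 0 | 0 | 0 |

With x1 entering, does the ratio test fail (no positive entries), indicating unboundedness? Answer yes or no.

no

Column x1 has positive entries in row(s) 1, 2, 3, so the ratio test bounds it — not unbounded.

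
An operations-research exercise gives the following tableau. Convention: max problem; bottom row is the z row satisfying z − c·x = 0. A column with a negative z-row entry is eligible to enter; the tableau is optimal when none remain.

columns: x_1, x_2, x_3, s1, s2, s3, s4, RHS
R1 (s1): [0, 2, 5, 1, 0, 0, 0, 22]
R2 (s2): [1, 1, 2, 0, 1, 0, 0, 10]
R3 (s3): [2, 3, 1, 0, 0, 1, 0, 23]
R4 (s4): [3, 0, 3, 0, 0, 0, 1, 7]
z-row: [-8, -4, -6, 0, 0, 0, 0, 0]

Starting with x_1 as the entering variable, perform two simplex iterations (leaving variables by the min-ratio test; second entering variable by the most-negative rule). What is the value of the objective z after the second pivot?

Ratio test on column x_1 — row 1: entry 0 ≤ 0; row 2: 10/1 = 10; row 3: 23/2 = 23/2; row 4: 7/3 = 7/3. Minimum is 7/3 at row 4 (s4 leaves); pivot element 3.
Pivot on row 4; the z-row RHS becomes 0 − (-8)·(7/3) = 56/3.
Next entering variable (most negative z-row entry -4): x_2.
Ratio test on column x_2 — row 1: 22/2 = 11; row 2: (23/3)/1 = 23/3; row 3: (55/3)/3 = 55/9; row 4: entry 0 ≤ 0. Minimum is 55/9 at row 3 (s3 leaves); pivot element 3.
After the second pivot the z-row RHS is 56/3 − (-4)·(55/9) = 388/9.

388/9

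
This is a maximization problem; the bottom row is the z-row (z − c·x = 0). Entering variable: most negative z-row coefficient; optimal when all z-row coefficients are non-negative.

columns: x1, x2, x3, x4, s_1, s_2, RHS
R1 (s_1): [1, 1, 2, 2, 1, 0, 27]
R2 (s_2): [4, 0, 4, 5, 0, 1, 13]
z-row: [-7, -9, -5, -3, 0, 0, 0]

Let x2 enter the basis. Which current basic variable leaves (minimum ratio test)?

s_1

Column x2 entries and ratios — s_1: 27/1 = 27; s_2: 0 ≤ 0, skip.
Smallest ratio is 27 in the row of s_1, so s_1 leaves.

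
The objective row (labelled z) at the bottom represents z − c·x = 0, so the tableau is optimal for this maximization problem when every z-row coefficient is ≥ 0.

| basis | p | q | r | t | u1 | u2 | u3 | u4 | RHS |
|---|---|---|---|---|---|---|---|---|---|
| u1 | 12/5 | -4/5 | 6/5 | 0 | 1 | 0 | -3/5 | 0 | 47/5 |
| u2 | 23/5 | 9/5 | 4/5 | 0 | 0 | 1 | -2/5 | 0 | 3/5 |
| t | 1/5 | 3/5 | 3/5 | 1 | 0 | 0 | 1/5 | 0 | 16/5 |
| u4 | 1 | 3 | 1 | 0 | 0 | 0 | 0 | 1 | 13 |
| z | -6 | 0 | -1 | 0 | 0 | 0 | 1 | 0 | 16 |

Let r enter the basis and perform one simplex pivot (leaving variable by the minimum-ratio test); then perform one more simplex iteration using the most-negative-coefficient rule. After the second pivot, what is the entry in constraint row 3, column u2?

-1/23

Ratio test on column r — row 1: (47/5)/(6/5) = 47/6; row 2: (3/5)/(4/5) = 3/4; row 3: (16/5)/(3/5) = 16/3; row 4: 13/1 = 13. Minimum is 3/4 at row 2 (u2 leaves); pivot element 4/5.
Divide row 2 by 4/5; eliminate column r from the other rows.
Second iteration: most negative z-row entry is -1/4 in column p, so p enters.
Ratio test on column p — row 1: entry -9/2 ≤ 0; row 2: (3/4)/(23/4) = 3/23; row 3: entry -13/4 ≤ 0; row 4: entry -19/4 ≤ 0. Minimum is 3/23 at row 2 (r leaves); pivot element 23/4.
Divide row 2 by 23/4; eliminate column p from the other rows.
After both pivots, the entry at constraint row 3, column u2 is -1/23.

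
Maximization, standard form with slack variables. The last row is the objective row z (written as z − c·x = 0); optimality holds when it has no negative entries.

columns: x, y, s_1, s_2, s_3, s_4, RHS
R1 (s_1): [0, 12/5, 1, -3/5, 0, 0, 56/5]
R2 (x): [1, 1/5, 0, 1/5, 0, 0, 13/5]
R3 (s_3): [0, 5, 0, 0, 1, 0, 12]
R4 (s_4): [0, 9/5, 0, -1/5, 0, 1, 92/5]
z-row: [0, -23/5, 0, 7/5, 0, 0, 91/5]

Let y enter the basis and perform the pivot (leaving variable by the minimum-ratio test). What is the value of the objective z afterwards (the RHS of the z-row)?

Ratio test on column y — row 1: (56/5)/(12/5) = 14/3; row 2: (13/5)/(1/5) = 13; row 3: 12/5 = 12/5; row 4: (92/5)/(9/5) = 92/9. Minimum is 12/5 at row 3 (s_3 leaves); pivot element 5.
Pivot on row 3; the z-row RHS becomes 91/5 − (-23/5)·(12/5) = 731/25.

731/25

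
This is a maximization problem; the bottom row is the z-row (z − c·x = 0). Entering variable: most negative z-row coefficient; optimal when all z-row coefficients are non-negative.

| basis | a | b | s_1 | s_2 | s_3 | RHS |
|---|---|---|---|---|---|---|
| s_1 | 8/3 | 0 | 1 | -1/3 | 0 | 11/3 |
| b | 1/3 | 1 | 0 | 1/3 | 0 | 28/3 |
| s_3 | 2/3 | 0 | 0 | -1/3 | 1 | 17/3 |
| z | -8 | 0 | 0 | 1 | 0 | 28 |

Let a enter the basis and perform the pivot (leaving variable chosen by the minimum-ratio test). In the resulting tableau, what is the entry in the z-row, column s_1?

3

Ratio test on column a — row 1: (11/3)/(8/3) = 11/8; row 2: (28/3)/(1/3) = 28; row 3: (17/3)/(2/3) = 17/2. Minimum is 11/8 at row 1 (s_1 leaves); pivot element 8/3.
Divide row 1 by 8/3; eliminate column a from the other rows.
z-row update in column s_1: 0 − (-8)·(3/8) = 3.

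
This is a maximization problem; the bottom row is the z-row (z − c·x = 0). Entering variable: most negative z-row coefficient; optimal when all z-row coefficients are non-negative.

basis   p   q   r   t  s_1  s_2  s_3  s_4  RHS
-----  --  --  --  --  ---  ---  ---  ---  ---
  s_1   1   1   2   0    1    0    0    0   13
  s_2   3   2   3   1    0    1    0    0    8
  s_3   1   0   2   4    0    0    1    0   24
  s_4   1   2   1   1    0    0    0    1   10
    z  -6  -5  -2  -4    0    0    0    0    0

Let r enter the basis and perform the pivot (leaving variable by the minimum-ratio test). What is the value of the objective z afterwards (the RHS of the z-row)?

16/3

Ratio test on column r — row 1: 13/2 = 13/2; row 2: 8/3 = 8/3; row 3: 24/2 = 12; row 4: 10/1 = 10. Minimum is 8/3 at row 2 (s_2 leaves); pivot element 3.
Pivot on row 2; the z-row RHS becomes 0 − (-2)·(8/3) = 16/3.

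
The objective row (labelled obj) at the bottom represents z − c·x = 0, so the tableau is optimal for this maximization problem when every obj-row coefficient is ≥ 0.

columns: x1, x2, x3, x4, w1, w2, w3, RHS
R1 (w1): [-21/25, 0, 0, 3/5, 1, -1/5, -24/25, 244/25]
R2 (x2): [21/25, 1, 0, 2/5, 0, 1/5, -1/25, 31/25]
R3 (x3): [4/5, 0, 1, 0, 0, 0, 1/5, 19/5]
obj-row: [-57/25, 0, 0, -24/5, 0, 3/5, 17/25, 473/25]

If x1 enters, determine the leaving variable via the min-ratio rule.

x2

Column x1 entries and ratios — w1: -21/25 ≤ 0, skip; x2: (31/25)/(21/25) = 31/21; x3: (19/5)/(4/5) = 19/4.
Smallest ratio is 31/21 in the row of x2, so x2 leaves.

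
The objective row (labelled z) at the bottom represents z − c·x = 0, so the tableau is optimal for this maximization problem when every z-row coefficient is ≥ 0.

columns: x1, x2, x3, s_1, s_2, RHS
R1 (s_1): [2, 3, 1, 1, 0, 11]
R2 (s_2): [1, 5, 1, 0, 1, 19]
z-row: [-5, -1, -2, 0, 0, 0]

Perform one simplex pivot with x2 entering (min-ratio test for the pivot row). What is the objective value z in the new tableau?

11/3

Ratio test on column x2 — row 1: 11/3 = 11/3; row 2: 19/5 = 19/5. Minimum is 11/3 at row 1 (s_1 leaves); pivot element 3.
Pivot on row 1; the z-row RHS becomes 0 − (-1)·(11/3) = 11/3.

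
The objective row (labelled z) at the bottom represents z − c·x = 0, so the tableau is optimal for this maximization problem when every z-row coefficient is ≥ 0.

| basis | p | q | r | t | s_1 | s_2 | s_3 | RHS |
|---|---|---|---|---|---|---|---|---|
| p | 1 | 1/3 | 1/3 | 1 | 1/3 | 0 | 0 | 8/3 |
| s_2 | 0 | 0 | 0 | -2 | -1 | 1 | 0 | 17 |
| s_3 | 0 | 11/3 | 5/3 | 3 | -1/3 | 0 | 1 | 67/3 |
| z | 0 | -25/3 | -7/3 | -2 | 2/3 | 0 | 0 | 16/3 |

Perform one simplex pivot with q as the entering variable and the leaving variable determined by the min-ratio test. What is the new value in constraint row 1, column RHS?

Ratio test on column q — row 1: (8/3)/(1/3) = 8; row 2: entry 0 ≤ 0; row 3: (67/3)/(11/3) = 67/11. Minimum is 67/11 at row 3 (s_3 leaves); pivot element 11/3.
Divide row 3 by 11/3; eliminate column q from the other rows.
Row 1 update in column RHS: 8/3 − (1/3)·(67/11) = 7/11.

7/11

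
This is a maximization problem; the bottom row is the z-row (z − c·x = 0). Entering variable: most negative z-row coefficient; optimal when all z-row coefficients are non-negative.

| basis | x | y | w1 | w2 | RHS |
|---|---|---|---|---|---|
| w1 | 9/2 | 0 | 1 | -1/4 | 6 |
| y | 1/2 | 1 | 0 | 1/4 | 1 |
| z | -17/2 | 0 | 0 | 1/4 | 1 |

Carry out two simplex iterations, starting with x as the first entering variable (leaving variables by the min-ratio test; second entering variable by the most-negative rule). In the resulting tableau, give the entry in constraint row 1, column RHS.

7/5

Ratio test on column x — row 1: 6/(9/2) = 4/3; row 2: 1/(1/2) = 2. Minimum is 4/3 at row 1 (w1 leaves); pivot element 9/2.
Divide row 1 by 9/2; eliminate column x from the other rows.
Second iteration: most negative z-row entry is -2/9 in column w2, so w2 enters.
Ratio test on column w2 — row 1: entry -1/18 ≤ 0; row 2: (1/3)/(5/18) = 6/5. Minimum is 6/5 at row 2 (y leaves); pivot element 5/18.
Divide row 2 by 5/18; eliminate column w2 from the other rows.
After both pivots, the entry at constraint row 1, column RHS is 7/5.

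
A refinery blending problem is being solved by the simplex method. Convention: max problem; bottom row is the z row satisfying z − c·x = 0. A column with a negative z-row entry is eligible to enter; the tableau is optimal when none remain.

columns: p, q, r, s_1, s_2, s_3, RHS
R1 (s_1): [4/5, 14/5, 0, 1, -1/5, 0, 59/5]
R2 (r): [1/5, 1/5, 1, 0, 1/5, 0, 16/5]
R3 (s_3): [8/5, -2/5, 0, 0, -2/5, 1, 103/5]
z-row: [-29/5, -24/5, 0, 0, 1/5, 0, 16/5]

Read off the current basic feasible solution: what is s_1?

59/5

s_1 is basic (row 1); its value is the RHS of that row, 59/5.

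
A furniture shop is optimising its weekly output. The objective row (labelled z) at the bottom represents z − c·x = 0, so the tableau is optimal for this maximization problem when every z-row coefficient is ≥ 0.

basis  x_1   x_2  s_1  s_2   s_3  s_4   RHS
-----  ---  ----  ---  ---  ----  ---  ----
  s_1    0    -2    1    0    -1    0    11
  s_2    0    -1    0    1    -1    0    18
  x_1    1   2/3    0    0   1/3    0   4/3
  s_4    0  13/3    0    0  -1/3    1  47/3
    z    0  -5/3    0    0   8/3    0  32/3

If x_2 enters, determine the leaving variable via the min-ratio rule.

Column x_2 entries and ratios — s_1: -2 ≤ 0, skip; s_2: -1 ≤ 0, skip; x_1: (4/3)/(2/3) = 2; s_4: (47/3)/(13/3) = 47/13.
Smallest ratio is 2 in the row of x_1, so x_1 leaves.

x_1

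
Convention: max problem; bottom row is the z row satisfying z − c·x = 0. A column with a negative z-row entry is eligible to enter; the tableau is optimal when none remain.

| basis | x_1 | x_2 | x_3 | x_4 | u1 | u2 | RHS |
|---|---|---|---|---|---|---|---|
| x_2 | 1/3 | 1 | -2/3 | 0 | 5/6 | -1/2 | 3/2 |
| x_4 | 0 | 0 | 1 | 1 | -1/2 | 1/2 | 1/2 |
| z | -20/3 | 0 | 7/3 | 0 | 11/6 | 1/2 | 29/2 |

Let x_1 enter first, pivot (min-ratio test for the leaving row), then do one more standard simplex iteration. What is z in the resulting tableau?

Ratio test on column x_1 — row 1: (3/2)/(1/3) = 9/2; row 2: entry 0 ≤ 0. Minimum is 9/2 at row 1 (x_2 leaves); pivot element 1/3.
Pivot on row 1; the z-row RHS becomes 29/2 − (-20/3)·(9/2) = 89/2.
Next entering variable (most negative z-row entry -11): x_3.
Ratio test on column x_3 — row 1: entry -2 ≤ 0; row 2: (1/2)/1 = 1/2. Minimum is 1/2 at row 2 (x_4 leaves); pivot element 1.
After the second pivot the z-row RHS is 89/2 − (-11)·(1/2) = 50.

50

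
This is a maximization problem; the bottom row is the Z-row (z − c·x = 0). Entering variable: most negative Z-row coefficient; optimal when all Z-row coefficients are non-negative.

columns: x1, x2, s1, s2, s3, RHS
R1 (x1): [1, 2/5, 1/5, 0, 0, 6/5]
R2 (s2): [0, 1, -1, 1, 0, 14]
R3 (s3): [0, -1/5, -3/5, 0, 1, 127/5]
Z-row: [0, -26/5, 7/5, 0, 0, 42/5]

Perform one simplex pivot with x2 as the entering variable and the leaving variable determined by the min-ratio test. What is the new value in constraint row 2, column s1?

Ratio test on column x2 — row 1: (6/5)/(2/5) = 3; row 2: 14/1 = 14; row 3: entry -1/5 ≤ 0. Minimum is 3 at row 1 (x1 leaves); pivot element 2/5.
Divide row 1 by 2/5; eliminate column x2 from the other rows.
Row 2 update in column s1: -1 − 1·(1/2) = -3/2.

-3/2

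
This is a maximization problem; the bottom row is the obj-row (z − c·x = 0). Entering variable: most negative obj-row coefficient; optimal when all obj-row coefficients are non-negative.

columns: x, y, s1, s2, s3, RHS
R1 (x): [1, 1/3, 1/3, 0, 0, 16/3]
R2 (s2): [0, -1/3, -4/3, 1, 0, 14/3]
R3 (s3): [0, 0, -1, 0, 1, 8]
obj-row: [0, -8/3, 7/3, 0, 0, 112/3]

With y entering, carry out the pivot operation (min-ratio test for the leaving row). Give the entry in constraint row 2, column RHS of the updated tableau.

Ratio test on column y — row 1: (16/3)/(1/3) = 16; row 2: entry -1/3 ≤ 0; row 3: entry 0 ≤ 0. Minimum is 16 at row 1 (x leaves); pivot element 1/3.
Divide row 1 by 1/3; eliminate column y from the other rows.
Row 2 update in column RHS: 14/3 − (-1/3)·16 = 10.

10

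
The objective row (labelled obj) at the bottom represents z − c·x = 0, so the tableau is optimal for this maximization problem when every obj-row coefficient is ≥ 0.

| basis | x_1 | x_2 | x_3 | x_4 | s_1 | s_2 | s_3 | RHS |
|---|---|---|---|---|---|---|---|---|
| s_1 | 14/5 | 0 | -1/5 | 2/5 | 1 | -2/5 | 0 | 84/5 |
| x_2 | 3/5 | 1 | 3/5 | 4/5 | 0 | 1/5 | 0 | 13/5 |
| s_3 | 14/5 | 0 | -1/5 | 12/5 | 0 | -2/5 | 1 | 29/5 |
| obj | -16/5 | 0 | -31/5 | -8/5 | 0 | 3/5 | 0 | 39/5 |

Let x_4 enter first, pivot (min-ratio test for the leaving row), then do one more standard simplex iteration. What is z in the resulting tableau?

18

Ratio test on column x_4 — row 1: (84/5)/(2/5) = 42; row 2: (13/5)/(4/5) = 13/4; row 3: (29/5)/(12/5) = 29/12. Minimum is 29/12 at row 3 (s_3 leaves); pivot element 12/5.
Pivot on row 3; the obj-row RHS becomes 39/5 − (-8/5)·(29/12) = 35/3.
Next entering variable (most negative obj-row entry -19/3): x_3.
Ratio test on column x_3 — row 1: entry -1/6 ≤ 0; row 2: (2/3)/(2/3) = 1; row 3: entry -1/12 ≤ 0. Minimum is 1 at row 2 (x_2 leaves); pivot element 2/3.
After the second pivot the obj-row RHS is 35/3 − (-19/3)·1 = 18.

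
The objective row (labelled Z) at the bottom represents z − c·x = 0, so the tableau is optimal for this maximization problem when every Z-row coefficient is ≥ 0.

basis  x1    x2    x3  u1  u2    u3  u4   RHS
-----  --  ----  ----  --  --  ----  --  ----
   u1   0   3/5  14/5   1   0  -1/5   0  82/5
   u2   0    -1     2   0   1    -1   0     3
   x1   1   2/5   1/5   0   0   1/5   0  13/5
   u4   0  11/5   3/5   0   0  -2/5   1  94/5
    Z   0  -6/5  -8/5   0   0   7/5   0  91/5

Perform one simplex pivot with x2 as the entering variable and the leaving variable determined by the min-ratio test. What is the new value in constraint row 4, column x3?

Ratio test on column x2 — row 1: (82/5)/(3/5) = 82/3; row 2: entry -1 ≤ 0; row 3: (13/5)/(2/5) = 13/2; row 4: (94/5)/(11/5) = 94/11. Minimum is 13/2 at row 3 (x1 leaves); pivot element 2/5.
Divide row 3 by 2/5; eliminate column x2 from the other rows.
Row 4 update in column x3: 3/5 − (11/5)·(1/2) = -1/2.

-1/2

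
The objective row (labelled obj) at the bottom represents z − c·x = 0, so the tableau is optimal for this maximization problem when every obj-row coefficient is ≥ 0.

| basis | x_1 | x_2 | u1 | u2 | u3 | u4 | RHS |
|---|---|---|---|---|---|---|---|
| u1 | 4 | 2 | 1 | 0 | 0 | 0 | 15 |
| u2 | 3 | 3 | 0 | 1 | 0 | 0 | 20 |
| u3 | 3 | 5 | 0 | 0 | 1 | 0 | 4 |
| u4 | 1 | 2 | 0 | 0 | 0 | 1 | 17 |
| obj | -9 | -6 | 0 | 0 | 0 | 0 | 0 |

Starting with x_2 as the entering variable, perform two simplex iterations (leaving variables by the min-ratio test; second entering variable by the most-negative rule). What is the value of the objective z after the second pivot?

12

Ratio test on column x_2 — row 1: 15/2 = 15/2; row 2: 20/3 = 20/3; row 3: 4/5 = 4/5; row 4: 17/2 = 17/2. Minimum is 4/5 at row 3 (u3 leaves); pivot element 5.
Pivot on row 3; the obj-row RHS becomes 0 − (-6)·(4/5) = 24/5.
Next entering variable (most negative obj-row entry -27/5): x_1.
Ratio test on column x_1 — row 1: (67/5)/(14/5) = 67/14; row 2: (88/5)/(6/5) = 44/3; row 3: (4/5)/(3/5) = 4/3; row 4: entry -1/5 ≤ 0. Minimum is 4/3 at row 3 (x_2 leaves); pivot element 3/5.
After the second pivot the obj-row RHS is 24/5 − (-27/5)·(4/3) = 12.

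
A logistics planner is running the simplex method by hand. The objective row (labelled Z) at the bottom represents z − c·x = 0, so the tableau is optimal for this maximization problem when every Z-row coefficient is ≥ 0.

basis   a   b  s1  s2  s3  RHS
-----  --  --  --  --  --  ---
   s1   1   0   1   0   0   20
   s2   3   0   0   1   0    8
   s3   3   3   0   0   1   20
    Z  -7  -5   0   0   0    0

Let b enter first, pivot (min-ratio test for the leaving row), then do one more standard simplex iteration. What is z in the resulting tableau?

116/3

Ratio test on column b — row 1: entry 0 ≤ 0; row 2: entry 0 ≤ 0; row 3: 20/3 = 20/3. Minimum is 20/3 at row 3 (s3 leaves); pivot element 3.
Pivot on row 3; the Z-row RHS becomes 0 − (-5)·(20/3) = 100/3.
Next entering variable (most negative Z-row entry -2): a.
Ratio test on column a — row 1: 20/1 = 20; row 2: 8/3 = 8/3; row 3: (20/3)/1 = 20/3. Minimum is 8/3 at row 2 (s2 leaves); pivot element 3.
After the second pivot the Z-row RHS is 100/3 − (-2)·(8/3) = 116/3.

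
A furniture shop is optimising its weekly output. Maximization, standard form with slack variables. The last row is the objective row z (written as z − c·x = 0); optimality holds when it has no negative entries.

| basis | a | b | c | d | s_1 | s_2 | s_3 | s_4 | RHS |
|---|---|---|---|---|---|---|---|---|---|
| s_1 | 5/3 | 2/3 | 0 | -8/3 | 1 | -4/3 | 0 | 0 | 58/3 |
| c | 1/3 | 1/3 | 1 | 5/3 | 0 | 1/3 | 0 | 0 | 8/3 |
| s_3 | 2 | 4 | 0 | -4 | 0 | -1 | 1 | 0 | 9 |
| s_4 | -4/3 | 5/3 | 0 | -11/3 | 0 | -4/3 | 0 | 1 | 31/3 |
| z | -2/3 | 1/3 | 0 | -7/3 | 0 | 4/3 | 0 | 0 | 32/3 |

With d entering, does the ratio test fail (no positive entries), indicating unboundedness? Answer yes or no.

no

Column d has positive entries in row(s) 2, so the ratio test bounds it — not unbounded.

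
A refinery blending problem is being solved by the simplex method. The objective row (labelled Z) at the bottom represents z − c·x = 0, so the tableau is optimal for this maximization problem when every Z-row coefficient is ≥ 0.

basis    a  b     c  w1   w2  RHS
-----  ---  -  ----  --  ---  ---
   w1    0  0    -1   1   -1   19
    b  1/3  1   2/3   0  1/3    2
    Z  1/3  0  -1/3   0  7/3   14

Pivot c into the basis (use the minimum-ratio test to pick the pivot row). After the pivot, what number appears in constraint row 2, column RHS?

Ratio test on column c — row 1: entry -1 ≤ 0; row 2: 2/(2/3) = 3. Minimum is 3 at row 2 (b leaves); pivot element 2/3.
Divide row 2 by 2/3; eliminate column c from the other rows.
In the new row 2, the RHS entry is the old entry divided by the pivot: 2/(2/3) = 3.

3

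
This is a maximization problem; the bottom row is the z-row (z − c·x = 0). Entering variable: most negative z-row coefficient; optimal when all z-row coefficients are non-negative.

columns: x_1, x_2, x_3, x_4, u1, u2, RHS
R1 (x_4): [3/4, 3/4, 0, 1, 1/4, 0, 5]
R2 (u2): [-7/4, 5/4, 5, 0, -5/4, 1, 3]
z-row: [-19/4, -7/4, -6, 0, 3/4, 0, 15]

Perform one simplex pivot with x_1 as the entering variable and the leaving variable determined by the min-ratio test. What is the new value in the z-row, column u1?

Ratio test on column x_1 — row 1: 5/(3/4) = 20/3; row 2: entry -7/4 ≤ 0. Minimum is 20/3 at row 1 (x_4 leaves); pivot element 3/4.
Divide row 1 by 3/4; eliminate column x_1 from the other rows.
z-row update in column u1: 3/4 − (-19/4)·(1/3) = 7/3.

7/3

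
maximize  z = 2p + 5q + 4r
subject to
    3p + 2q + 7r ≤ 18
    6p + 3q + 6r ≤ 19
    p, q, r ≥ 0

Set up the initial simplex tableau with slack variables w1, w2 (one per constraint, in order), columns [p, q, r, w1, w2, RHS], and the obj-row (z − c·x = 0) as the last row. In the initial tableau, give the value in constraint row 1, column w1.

Slack w1 belongs to constraint 1; its column is the unit vector e_1, so the entry in row 1 is 1.

1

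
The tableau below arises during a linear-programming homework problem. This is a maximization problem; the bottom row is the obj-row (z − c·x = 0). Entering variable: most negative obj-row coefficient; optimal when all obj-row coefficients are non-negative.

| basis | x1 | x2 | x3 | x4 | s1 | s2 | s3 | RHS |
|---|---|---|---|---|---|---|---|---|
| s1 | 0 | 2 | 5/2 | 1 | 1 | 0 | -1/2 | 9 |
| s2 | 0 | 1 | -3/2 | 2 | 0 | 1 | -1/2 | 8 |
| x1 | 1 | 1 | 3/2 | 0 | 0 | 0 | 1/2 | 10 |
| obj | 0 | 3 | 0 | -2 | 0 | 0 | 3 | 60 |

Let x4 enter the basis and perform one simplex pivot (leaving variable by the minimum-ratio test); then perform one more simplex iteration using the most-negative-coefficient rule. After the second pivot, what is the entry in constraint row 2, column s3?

Ratio test on column x4 — row 1: 9/1 = 9; row 2: 8/2 = 4; row 3: entry 0 ≤ 0. Minimum is 4 at row 2 (s2 leaves); pivot element 2.
Divide row 2 by 2; eliminate column x4 from the other rows.
Second iteration: most negative obj-row entry is -3/2 in column x3, so x3 enters.
Ratio test on column x3 — row 1: 5/(13/4) = 20/13; row 2: entry -3/4 ≤ 0; row 3: 10/(3/2) = 20/3. Minimum is 20/13 at row 1 (s1 leaves); pivot element 13/4.
Divide row 1 by 13/4; eliminate column x3 from the other rows.
After both pivots, the entry at constraint row 2, column s3 is -4/13.

-4/13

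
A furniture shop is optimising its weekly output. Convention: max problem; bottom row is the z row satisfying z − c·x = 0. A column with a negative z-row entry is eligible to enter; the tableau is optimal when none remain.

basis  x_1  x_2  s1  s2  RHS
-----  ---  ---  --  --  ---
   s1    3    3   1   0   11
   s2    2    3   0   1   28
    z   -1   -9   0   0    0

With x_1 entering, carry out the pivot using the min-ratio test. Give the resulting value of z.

11/3

Ratio test on column x_1 — row 1: 11/3 = 11/3; row 2: 28/2 = 14. Minimum is 11/3 at row 1 (s1 leaves); pivot element 3.
Pivot on row 1; the z-row RHS becomes 0 − (-1)·(11/3) = 11/3.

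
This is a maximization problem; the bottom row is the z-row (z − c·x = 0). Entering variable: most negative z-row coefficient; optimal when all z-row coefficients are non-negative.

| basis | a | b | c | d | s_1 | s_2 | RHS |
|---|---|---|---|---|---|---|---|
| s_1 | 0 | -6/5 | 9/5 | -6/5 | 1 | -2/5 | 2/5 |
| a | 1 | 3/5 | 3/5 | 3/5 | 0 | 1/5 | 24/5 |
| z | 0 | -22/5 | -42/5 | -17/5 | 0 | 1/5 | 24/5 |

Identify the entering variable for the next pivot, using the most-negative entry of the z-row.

Negative z-row entries: b: -22/5, c: -42/5, d: -17/5.
The most negative is -42/5 in column c, so c enters.

c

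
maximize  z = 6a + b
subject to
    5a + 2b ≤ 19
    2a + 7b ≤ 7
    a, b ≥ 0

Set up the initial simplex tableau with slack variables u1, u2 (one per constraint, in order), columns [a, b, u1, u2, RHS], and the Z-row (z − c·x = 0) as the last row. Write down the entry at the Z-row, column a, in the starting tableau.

The Z-row carries the negated objective coefficients: the a entry is -6.

-6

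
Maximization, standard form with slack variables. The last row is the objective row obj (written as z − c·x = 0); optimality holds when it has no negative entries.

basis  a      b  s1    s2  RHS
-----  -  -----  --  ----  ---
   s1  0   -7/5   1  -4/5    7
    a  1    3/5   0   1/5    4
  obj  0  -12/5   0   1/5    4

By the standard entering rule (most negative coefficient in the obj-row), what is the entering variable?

b

Negative obj-row entries: b: -12/5.
The most negative is -12/5 in column b, so b enters.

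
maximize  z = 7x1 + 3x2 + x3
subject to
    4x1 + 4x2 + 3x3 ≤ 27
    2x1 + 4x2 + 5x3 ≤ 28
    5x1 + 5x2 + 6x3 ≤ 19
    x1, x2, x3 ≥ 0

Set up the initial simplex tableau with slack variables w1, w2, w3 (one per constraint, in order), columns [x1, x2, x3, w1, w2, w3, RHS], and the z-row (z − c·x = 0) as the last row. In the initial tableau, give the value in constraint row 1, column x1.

4

Constraint 1 has coefficient 4 on x1.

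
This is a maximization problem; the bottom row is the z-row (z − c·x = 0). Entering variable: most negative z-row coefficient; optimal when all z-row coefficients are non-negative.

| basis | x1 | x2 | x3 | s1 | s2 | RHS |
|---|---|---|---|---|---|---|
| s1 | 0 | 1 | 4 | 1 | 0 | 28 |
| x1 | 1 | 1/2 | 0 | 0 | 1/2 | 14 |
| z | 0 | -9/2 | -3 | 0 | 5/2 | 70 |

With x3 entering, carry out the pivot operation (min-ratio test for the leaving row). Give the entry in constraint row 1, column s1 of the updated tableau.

Ratio test on column x3 — row 1: 28/4 = 7; row 2: entry 0 ≤ 0. Minimum is 7 at row 1 (s1 leaves); pivot element 4.
Divide row 1 by 4; eliminate column x3 from the other rows.
In the new row 1, the s1 entry is the old entry divided by the pivot: 1/4 = 1/4.

1/4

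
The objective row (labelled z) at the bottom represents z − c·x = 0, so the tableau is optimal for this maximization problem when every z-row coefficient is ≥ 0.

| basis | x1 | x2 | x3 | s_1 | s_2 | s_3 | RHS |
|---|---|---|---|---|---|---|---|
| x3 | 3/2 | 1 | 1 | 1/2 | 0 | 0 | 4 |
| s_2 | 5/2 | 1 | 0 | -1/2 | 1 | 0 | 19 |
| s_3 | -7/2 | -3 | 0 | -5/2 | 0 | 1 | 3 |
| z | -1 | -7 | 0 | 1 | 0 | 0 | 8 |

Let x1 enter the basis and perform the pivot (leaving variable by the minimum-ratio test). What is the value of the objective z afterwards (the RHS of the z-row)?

Ratio test on column x1 — row 1: 4/(3/2) = 8/3; row 2: 19/(5/2) = 38/5; row 3: entry -7/2 ≤ 0. Minimum is 8/3 at row 1 (x3 leaves); pivot element 3/2.
Pivot on row 1; the z-row RHS becomes 8 − (-1)·(8/3) = 32/3.

32/3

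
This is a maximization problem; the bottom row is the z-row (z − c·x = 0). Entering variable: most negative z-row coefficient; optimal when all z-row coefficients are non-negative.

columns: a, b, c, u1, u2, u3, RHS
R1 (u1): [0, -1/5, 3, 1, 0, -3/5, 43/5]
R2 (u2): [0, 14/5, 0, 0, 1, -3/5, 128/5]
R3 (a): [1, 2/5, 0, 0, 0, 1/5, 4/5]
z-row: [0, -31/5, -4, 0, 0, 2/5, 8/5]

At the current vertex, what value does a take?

a is basic (row 3); its value is the RHS of that row, 4/5.

4/5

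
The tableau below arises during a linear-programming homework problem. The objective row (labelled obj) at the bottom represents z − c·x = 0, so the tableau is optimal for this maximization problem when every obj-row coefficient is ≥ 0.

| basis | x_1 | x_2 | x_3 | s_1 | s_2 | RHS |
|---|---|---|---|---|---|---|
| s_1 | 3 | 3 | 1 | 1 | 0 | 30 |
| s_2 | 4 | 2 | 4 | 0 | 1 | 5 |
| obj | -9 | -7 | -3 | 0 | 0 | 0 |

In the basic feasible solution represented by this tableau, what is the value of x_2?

x_2 is not in the basis, so in the current basic feasible solution x_2 = 0.

0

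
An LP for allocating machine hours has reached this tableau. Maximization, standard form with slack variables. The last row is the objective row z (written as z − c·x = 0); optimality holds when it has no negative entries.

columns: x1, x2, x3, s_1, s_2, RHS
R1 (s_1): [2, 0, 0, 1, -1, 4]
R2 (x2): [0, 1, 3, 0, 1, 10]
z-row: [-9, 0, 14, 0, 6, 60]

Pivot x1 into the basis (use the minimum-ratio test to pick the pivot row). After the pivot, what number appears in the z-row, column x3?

14

Ratio test on column x1 — row 1: 4/2 = 2; row 2: entry 0 ≤ 0. Minimum is 2 at row 1 (s_1 leaves); pivot element 2.
Divide row 1 by 2; eliminate column x1 from the other rows.
z-row update in column x3: 14 − (-9)·0 = 14.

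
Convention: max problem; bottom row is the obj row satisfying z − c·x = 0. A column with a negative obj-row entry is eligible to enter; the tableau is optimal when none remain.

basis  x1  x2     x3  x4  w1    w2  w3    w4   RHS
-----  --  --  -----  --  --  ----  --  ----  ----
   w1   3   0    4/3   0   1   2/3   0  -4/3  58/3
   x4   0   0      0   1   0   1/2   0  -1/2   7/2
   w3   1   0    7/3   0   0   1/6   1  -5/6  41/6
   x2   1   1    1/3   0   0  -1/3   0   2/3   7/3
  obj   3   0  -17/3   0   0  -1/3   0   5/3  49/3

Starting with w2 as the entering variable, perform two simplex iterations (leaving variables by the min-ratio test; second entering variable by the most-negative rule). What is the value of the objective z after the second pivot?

227/7

Ratio test on column w2 — row 1: (58/3)/(2/3) = 29; row 2: (7/2)/(1/2) = 7; row 3: (41/6)/(1/6) = 41; row 4: entry -1/3 ≤ 0. Minimum is 7 at row 2 (x4 leaves); pivot element 1/2.
Pivot on row 2; the obj-row RHS becomes 49/3 − (-1/3)·7 = 56/3.
Next entering variable (most negative obj-row entry -17/3): x3.
Ratio test on column x3 — row 1: (44/3)/(4/3) = 11; row 2: entry 0 ≤ 0; row 3: (17/3)/(7/3) = 17/7; row 4: (14/3)/(1/3) = 14. Minimum is 17/7 at row 3 (w3 leaves); pivot element 7/3.
After the second pivot the obj-row RHS is 56/3 − (-17/3)·(17/7) = 227/7.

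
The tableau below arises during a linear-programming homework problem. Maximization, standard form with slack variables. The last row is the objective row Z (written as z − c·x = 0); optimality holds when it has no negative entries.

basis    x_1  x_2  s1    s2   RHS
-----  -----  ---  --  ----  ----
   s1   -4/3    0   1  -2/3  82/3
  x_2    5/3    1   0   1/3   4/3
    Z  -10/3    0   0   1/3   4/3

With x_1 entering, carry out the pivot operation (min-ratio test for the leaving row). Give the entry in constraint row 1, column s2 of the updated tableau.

-2/5

Ratio test on column x_1 — row 1: entry -4/3 ≤ 0; row 2: (4/3)/(5/3) = 4/5. Minimum is 4/5 at row 2 (x_2 leaves); pivot element 5/3.
Divide row 2 by 5/3; eliminate column x_1 from the other rows.
Row 1 update in column s2: -2/3 − (-4/3)·(1/5) = -2/5.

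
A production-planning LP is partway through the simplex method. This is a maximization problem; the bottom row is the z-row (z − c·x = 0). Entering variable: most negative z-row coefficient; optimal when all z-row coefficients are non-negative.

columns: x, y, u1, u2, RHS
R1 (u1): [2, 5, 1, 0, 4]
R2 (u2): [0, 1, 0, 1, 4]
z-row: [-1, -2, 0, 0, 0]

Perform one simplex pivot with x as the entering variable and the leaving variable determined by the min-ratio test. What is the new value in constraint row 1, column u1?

1/2

Ratio test on column x — row 1: 4/2 = 2; row 2: entry 0 ≤ 0. Minimum is 2 at row 1 (u1 leaves); pivot element 2.
Divide row 1 by 2; eliminate column x from the other rows.
In the new row 1, the u1 entry is the old entry divided by the pivot: 1/2 = 1/2.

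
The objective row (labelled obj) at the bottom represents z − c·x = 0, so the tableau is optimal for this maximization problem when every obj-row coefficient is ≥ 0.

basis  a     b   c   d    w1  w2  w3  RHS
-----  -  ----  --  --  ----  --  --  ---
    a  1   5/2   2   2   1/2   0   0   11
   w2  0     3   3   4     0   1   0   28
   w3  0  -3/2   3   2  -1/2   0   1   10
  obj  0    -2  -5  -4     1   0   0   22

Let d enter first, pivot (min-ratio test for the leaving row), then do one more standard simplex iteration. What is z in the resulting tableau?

Ratio test on column d — row 1: 11/2 = 11/2; row 2: 28/4 = 7; row 3: 10/2 = 5. Minimum is 5 at row 3 (w3 leaves); pivot element 2.
Pivot on row 3; the obj-row RHS becomes 22 − (-4)·5 = 42.
Next entering variable (most negative obj-row entry -5): b.
Ratio test on column b — row 1: 1/4 = 1/4; row 2: 8/6 = 4/3; row 3: entry -3/4 ≤ 0. Minimum is 1/4 at row 1 (a leaves); pivot element 4.
After the second pivot the obj-row RHS is 42 − (-5)·(1/4) = 173/4.

173/4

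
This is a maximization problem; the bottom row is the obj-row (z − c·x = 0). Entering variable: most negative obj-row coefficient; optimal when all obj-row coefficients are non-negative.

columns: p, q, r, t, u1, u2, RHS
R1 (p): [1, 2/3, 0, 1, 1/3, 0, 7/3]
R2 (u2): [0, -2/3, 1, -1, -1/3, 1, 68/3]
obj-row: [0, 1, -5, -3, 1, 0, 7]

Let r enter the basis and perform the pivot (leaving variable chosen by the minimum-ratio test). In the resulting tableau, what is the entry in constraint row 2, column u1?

-1/3

Ratio test on column r — row 1: entry 0 ≤ 0; row 2: (68/3)/1 = 68/3. Minimum is 68/3 at row 2 (u2 leaves); pivot element 1.
Divide row 2 by 1; eliminate column r from the other rows.
In the new row 2, the u1 entry is the old entry divided by the pivot: (-1/3)/1 = -1/3.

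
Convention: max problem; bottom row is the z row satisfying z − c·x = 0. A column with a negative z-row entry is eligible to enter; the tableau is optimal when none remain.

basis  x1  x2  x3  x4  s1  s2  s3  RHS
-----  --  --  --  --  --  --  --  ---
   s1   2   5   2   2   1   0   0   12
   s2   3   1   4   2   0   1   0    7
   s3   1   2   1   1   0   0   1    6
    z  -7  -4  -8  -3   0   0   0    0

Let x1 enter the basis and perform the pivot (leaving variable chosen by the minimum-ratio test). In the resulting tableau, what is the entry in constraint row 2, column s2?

Ratio test on column x1 — row 1: 12/2 = 6; row 2: 7/3 = 7/3; row 3: 6/1 = 6. Minimum is 7/3 at row 2 (s2 leaves); pivot element 3.
Divide row 2 by 3; eliminate column x1 from the other rows.
In the new row 2, the s2 entry is the old entry divided by the pivot: 1/3 = 1/3.

1/3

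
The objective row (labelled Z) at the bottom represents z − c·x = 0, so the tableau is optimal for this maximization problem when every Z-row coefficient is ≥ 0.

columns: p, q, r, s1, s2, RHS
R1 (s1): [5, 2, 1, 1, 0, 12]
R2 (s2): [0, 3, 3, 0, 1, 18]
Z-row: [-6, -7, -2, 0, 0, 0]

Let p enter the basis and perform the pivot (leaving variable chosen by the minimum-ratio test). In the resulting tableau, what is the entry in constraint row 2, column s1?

Ratio test on column p — row 1: 12/5 = 12/5; row 2: entry 0 ≤ 0. Minimum is 12/5 at row 1 (s1 leaves); pivot element 5.
Divide row 1 by 5; eliminate column p from the other rows.
Row 2 update in column s1: 0 − 0·(1/5) = 0.

0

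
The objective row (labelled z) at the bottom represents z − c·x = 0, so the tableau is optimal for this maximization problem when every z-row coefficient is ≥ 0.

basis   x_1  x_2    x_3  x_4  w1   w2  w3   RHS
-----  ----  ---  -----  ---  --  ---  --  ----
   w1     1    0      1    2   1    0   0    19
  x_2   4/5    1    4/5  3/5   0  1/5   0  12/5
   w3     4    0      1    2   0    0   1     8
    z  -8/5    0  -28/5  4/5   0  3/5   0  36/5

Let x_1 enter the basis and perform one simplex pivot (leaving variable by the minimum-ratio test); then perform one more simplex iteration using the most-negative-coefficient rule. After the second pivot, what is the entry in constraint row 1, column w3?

Ratio test on column x_1 — row 1: 19/1 = 19; row 2: (12/5)/(4/5) = 3; row 3: 8/4 = 2. Minimum is 2 at row 3 (w3 leaves); pivot element 4.
Divide row 3 by 4; eliminate column x_1 from the other rows.
Second iteration: most negative z-row entry is -26/5 in column x_3, so x_3 enters.
Ratio test on column x_3 — row 1: 17/(3/4) = 68/3; row 2: (4/5)/(3/5) = 4/3; row 3: 2/(1/4) = 8. Minimum is 4/3 at row 2 (x_2 leaves); pivot element 3/5.
Divide row 2 by 3/5; eliminate column x_3 from the other rows.
After both pivots, the entry at constraint row 1, column w3 is 0.

0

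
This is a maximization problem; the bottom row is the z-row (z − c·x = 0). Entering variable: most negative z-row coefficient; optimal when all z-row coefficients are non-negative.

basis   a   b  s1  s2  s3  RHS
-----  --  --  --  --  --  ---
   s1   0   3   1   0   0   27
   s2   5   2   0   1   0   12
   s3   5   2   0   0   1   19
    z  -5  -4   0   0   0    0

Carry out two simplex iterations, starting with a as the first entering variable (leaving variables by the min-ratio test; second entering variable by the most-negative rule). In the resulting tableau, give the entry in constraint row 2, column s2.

1/2

Ratio test on column a — row 1: entry 0 ≤ 0; row 2: 12/5 = 12/5; row 3: 19/5 = 19/5. Minimum is 12/5 at row 2 (s2 leaves); pivot element 5.
Divide row 2 by 5; eliminate column a from the other rows.
Second iteration: most negative z-row entry is -2 in column b, so b enters.
Ratio test on column b — row 1: 27/3 = 9; row 2: (12/5)/(2/5) = 6; row 3: entry 0 ≤ 0. Minimum is 6 at row 2 (a leaves); pivot element 2/5.
Divide row 2 by 2/5; eliminate column b from the other rows.
After both pivots, the entry at constraint row 2, column s2 is 1/2.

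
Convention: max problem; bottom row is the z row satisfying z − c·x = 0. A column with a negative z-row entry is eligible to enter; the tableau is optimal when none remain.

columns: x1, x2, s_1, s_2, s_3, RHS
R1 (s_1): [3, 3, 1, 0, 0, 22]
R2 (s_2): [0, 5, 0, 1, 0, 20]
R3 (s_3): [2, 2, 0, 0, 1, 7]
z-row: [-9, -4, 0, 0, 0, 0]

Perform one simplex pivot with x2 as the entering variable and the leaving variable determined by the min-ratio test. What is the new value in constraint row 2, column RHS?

5/2

Ratio test on column x2 — row 1: 22/3 = 22/3; row 2: 20/5 = 4; row 3: 7/2 = 7/2. Minimum is 7/2 at row 3 (s_3 leaves); pivot element 2.
Divide row 3 by 2; eliminate column x2 from the other rows.
Row 2 update in column RHS: 20 − 5·(7/2) = 5/2.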